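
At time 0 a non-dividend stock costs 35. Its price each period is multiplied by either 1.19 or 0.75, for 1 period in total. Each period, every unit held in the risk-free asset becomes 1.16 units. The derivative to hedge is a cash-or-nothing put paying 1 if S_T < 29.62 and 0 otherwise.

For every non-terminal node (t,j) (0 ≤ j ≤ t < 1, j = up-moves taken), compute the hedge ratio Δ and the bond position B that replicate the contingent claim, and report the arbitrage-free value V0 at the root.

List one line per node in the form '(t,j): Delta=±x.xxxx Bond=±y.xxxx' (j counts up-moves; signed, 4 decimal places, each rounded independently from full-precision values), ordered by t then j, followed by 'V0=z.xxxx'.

(0,0): Delta=-0.0649 Bond=2.3315
V0=0.0588

Under the risk-neutral measure, an up-move has probability p* = (R−d)/(u−d) = 0.9318 and values discount at R = 1.16.
Payoff layer (t=1): V(1,0)=1.0000, V(1,1)=0.0000
(0,0): S=35.0000. Δ = (V_up−V_dn)/(S_up−S_dn) = (0.0000−1.0000)/(41.6500−26.2500) = -0.0649. V = [p*·0.0000 + (1−p*)·1.0000]/1.16 = 0.0588. B = V − Δ·S = 2.3315.
Check: Δ(0,0)·S0 + B(0,0) = 0.0588 = V0.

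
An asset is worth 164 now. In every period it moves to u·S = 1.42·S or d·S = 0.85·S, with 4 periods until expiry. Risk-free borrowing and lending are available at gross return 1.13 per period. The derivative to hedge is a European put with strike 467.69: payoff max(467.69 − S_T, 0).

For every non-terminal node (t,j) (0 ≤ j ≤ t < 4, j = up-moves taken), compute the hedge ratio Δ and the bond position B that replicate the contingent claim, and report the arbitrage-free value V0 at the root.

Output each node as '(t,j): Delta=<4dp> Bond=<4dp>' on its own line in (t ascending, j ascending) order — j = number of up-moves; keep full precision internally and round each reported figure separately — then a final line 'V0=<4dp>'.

(0,0): Delta=-0.8250 Bond=265.2567
(1,0): Delta=-1.0000 Bond=324.1326
(1,1): Delta=-0.7165 Bond=274.4764
(2,0): Delta=-1.0000 Bond=366.2699
(2,1): Delta=-1.0000 Bond=366.2699
(2,2): Delta=-0.5408 Bond=252.0428
(3,0): Delta=-1.0000 Bond=413.8850
(3,1): Delta=-1.0000 Bond=413.8850
(3,2): Delta=-1.0000 Bond=413.8850
(3,3): Delta=-0.2561 Bond=151.1220
V0=129.9538

Under the risk-neutral measure, an up-move has probability p* = (R−d)/(u−d) = 0.4912 and values discount at R = 1.13.
Payoff layer (t=4): V(4,0)=382.0810, V(4,1)=324.6726, V(4,2)=228.7668, V(4,3)=68.5477, V(4,4)=0.0000
Node (3,0) S=100.7165: V=(p*·324.6726+(1−p*)·382.0810)/1.13=313.1685; Δ=(324.6726−382.0810)/(143.0174−85.6090)=-1.0000; B=V−Δ·S=413.8850
Node (3,1) S=168.2558: V=(p*·228.7668+(1−p*)·324.6726)/1.13=245.6292; Δ=(228.7668−324.6726)/(238.9232−143.0174)=-1.0000; B=V−Δ·S=413.8850
Node (3,2) S=281.0862: V=(p*·68.5477+(1−p*)·228.7668)/1.13=132.7988; Δ=(68.5477−228.7668)/(399.1423−238.9232)=-1.0000; B=V−Δ·S=413.8850
Node (3,3) S=469.5792: V=(p*·0.0000+(1−p*)·68.5477)/1.13=30.8629; Δ=(0.0000−68.5477)/(666.8025−399.1423)=-0.2561; B=V−Δ·S=151.1220
Node (2,0) S=118.4900: V=(p*·245.6292+(1−p*)·313.1685)/1.13=247.7799; Δ=(245.6292−313.1685)/(168.2558−100.7165)=-1.0000; B=V−Δ·S=366.2699
Node (2,1) S=197.9480: V=(p*·132.7988+(1−p*)·245.6292)/1.13=168.3219; Δ=(132.7988−245.6292)/(281.0862−168.2558)=-1.0000; B=V−Δ·S=366.2699
Node (2,2) S=330.6896: V=(p*·30.8629+(1−p*)·132.7988)/1.13=73.2080; Δ=(30.8629−132.7988)/(469.5792−281.0862)=-0.5408; B=V−Δ·S=252.0428
Node (1,0) S=139.4000: V=(p*·168.3219+(1−p*)·247.7799)/1.13=184.7326; Δ=(168.3219−247.7799)/(197.9480−118.4900)=-1.0000; B=V−Δ·S=324.1326
Node (1,1) S=232.8800: V=(p*·73.2080+(1−p*)·168.3219)/1.13=107.6100; Δ=(73.2080−168.3219)/(330.6896−197.9480)=-0.7165; B=V−Δ·S=274.4764
Node (0,0) S=164.0000: V=(p*·107.6100+(1−p*)·184.7326)/1.13=129.9538; Δ=(107.6100−184.7326)/(232.8800−139.4000)=-0.8250; B=V−Δ·S=265.2567
Root portfolio cost Δ·164+B reproduces V0=129.9538.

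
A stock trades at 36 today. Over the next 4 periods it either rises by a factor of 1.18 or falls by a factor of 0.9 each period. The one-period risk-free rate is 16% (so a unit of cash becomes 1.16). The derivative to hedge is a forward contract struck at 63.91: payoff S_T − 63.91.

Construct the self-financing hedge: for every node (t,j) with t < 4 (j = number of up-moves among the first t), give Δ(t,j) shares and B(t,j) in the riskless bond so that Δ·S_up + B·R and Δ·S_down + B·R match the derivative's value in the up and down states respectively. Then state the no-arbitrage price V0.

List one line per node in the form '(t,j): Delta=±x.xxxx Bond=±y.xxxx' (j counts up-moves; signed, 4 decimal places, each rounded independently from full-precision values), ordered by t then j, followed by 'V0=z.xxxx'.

(0,0): Delta=1.0000 Bond=-35.2969
(1,0): Delta=1.0000 Bond=-40.9444
(1,1): Delta=1.0000 Bond=-40.9444
(2,0): Delta=1.0000 Bond=-47.4955
(2,1): Delta=1.0000 Bond=-47.4955
(2,2): Delta=1.0000 Bond=-47.4955
(3,0): Delta=1.0000 Bond=-55.0948
(3,1): Delta=1.0000 Bond=-55.0948
(3,2): Delta=1.0000 Bond=-55.0948
(3,3): Delta=1.0000 Bond=-55.0948
V0=0.7031

No-arbitrage ⇒ martingale measure with p* = (R−d)/(u−d) = 0.9286.
Terminal values V(4,·): V(4,0)=-40.2904, V(4,1)=-32.9421, V(4,2)=-23.3076, V(4,3)=-10.6758, V(4,4)=5.8860
(3,0): S=26.2440. Δ = (V_up−V_dn)/(S_up−S_dn) = (-32.9421−-40.2904)/(30.9679−23.6196) = 1.0000. V = [p*·-32.9421 + (1−p*)·-40.2904]/1.16 = -28.8508. B = V − Δ·S = -55.0948.
(3,1): S=34.4088. Δ = (V_up−V_dn)/(S_up−S_dn) = (-23.3076−-32.9421)/(40.6024−30.9679) = 1.0000. V = [p*·-23.3076 + (1−p*)·-32.9421]/1.16 = -20.6860. B = V − Δ·S = -55.0948.
(3,2): S=45.1138. Δ = (V_up−V_dn)/(S_up−S_dn) = (-10.6758−-23.3076)/(53.2342−40.6024) = 1.0000. V = [p*·-10.6758 + (1−p*)·-23.3076]/1.16 = -9.9811. B = V − Δ·S = -55.0948.
(3,3): S=59.1492. Δ = (V_up−V_dn)/(S_up−S_dn) = (5.8860−-10.6758)/(69.7960−53.2342) = 1.0000. V = [p*·5.8860 + (1−p*)·-10.6758]/1.16 = 4.0543. B = V − Δ·S = -55.0948.
(2,0): S=29.1600. Δ = (V_up−V_dn)/(S_up−S_dn) = (-20.6860−-28.8508)/(34.4088−26.2440) = 1.0000. V = [p*·-20.6860 + (1−p*)·-28.8508]/1.16 = -18.3355. B = V − Δ·S = -47.4955.
(2,1): S=38.2320. Δ = (V_up−V_dn)/(S_up−S_dn) = (-9.9811−-20.6860)/(45.1138−34.4088) = 1.0000. V = [p*·-9.9811 + (1−p*)·-20.6860]/1.16 = -9.2635. B = V − Δ·S = -47.4955.
(2,2): S=50.1264. Δ = (V_up−V_dn)/(S_up−S_dn) = (4.0543−-9.9811)/(59.1492−45.1138) = 1.0000. V = [p*·4.0543 + (1−p*)·-9.9811]/1.16 = 2.6309. B = V − Δ·S = -47.4955.
(1,0): S=32.4000. Δ = (V_up−V_dn)/(S_up−S_dn) = (-9.2635−-18.3355)/(38.2320−29.1600) = 1.0000. V = [p*·-9.2635 + (1−p*)·-18.3355]/1.16 = -8.5444. B = V − Δ·S = -40.9444.
(1,1): S=42.4800. Δ = (V_up−V_dn)/(S_up−S_dn) = (2.6309−-9.2635)/(50.1264−38.2320) = 1.0000. V = [p*·2.6309 + (1−p*)·-9.2635]/1.16 = 1.5356. B = V − Δ·S = -40.9444.
(0,0): S=36.0000. Δ = (V_up−V_dn)/(S_up−S_dn) = (1.5356−-8.5444)/(42.4800−32.4000) = 1.0000. V = [p*·1.5356 + (1−p*)·-8.5444]/1.16 = 0.7031. B = V − Δ·S = -35.2969.
Self-financing check: at every node Δ·S+B equals the discounted successor values.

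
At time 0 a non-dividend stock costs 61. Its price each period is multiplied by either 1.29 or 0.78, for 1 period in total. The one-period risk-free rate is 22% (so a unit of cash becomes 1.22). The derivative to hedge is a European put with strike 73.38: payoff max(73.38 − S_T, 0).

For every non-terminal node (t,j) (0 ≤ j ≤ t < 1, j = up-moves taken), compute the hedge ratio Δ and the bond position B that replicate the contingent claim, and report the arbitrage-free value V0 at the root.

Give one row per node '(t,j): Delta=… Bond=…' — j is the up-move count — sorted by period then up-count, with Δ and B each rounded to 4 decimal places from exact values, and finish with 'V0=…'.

(0,0): Delta=-0.8293 Bond=53.4908
V0=2.9026

Under the risk-neutral measure, an up-move has probability p* = (R−d)/(u−d) = 0.8627 and values discount at R = 1.22.
Terminal values V(1,·): V(1,0)=25.8000, V(1,1)=0.0000
  t=0,j=0: stock 61.0000 → up 78.6900 (V=0.0000), down 47.5800 (V=25.8000). Price 2.9026; hedge Δ=-0.8293, bond B=53.4908.
Check: Δ(0,0)·S0 + B(0,0) = 2.9026 = V0.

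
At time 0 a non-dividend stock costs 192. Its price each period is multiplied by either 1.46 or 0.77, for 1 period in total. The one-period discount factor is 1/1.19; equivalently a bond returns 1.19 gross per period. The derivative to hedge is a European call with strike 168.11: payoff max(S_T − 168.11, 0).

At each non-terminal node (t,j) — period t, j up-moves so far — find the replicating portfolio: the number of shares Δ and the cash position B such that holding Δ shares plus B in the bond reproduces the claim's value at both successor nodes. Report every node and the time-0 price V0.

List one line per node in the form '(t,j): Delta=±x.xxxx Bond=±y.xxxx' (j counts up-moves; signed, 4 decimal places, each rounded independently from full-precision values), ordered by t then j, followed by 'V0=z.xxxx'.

No-arbitrage ⇒ martingale measure with p* = (R−d)/(u−d) = 0.6087.
At expiry t=1: V(1,0)=0.0000, V(1,1)=112.2100
Node (0,0) S=192.0000: V=(p*·112.2100+(1−p*)·0.0000)/1.19=57.3964; Δ=(112.2100−0.0000)/(280.3200−147.8400)=0.8470; B=V−Δ·S=-105.2268
Self-financing check: at every node Δ·S+B equals the discounted successor values.

(0,0): Delta=0.8470 Bond=-105.2268
V0=57.3964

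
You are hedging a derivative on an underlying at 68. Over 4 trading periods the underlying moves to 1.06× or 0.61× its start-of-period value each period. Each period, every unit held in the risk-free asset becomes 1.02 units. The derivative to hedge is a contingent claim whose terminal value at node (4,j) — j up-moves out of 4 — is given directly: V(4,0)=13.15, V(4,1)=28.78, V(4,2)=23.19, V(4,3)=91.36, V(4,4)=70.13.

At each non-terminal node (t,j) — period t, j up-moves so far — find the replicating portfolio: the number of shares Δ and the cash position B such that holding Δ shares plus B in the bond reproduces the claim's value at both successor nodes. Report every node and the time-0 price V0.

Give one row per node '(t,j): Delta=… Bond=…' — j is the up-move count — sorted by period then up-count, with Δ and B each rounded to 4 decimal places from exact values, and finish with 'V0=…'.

Risk-neutral probability p* = (R−d)/(u−d) = (1.02−0.61)/(1.06−0.61) = 0.9111.
Terminal values V(4,·): V(4,0)=13.1500, V(4,1)=28.7800, V(4,2)=23.1900, V(4,3)=91.3600, V(4,4)=70.1300
(3,0): S=15.4347. Δ = (V_up−V_dn)/(S_up−S_dn) = (28.7800−13.1500)/(16.3608−9.4152) = 2.2503. V = [p*·28.7800 + (1−p*)·13.1500]/1.02 = 26.8536. B = V − Δ·S = -7.8797.
(3,1): S=26.8210. Δ = (V_up−V_dn)/(S_up−S_dn) = (23.1900−28.7800)/(28.4302−16.3608) = -0.4632. V = [p*·23.1900 + (1−p*)·28.7800]/1.02 = 23.2224. B = V − Δ·S = 35.6447.
(3,2): S=46.6069. Δ = (V_up−V_dn)/(S_up−S_dn) = (91.3600−23.1900)/(49.4033−28.4302) = 3.2504. V = [p*·91.3600 + (1−p*)·23.1900]/1.02 = 83.6279. B = V − Δ·S = -67.8610.
(3,3): S=80.9891. Δ = (V_up−V_dn)/(S_up−S_dn) = (70.1300−91.3600)/(85.8484−49.4033) = -0.5825. V = [p*·70.1300 + (1−p*)·91.3600]/1.02 = 70.6050. B = V − Δ·S = 117.7828.
(2,0): S=25.3028. Δ = (V_up−V_dn)/(S_up−S_dn) = (23.2224−26.8536)/(26.8210−15.4347) = -0.3189. V = [p*·23.2224 + (1−p*)·26.8536]/1.02 = 23.0835. B = V − Δ·S = 31.1528.
(2,1): S=43.9688. Δ = (V_up−V_dn)/(S_up−S_dn) = (83.6279−23.2224)/(46.6069−26.8210) = 3.0529. V = [p*·83.6279 + (1−p*)·23.2224]/1.02 = 76.7240. B = V − Δ·S = -57.5103.
(2,2): S=76.4048. Δ = (V_up−V_dn)/(S_up−S_dn) = (70.6050−83.6279)/(80.9891−46.6069) = -0.3788. V = [p*·70.6050 + (1−p*)·83.6279]/1.02 = 70.3555. B = V − Δ·S = 99.2952.
(1,0): S=41.4800. Δ = (V_up−V_dn)/(S_up−S_dn) = (76.7240−23.0835)/(43.9688−25.3028) = 2.8737. V = [p*·76.7240 + (1−p*)·23.0835]/1.02 = 70.5451. B = V − Δ·S = -48.6560.
(1,1): S=72.0800. Δ = (V_up−V_dn)/(S_up−S_dn) = (70.3555−76.7240)/(76.4048−43.9688) = -0.1963. V = [p*·70.3555 + (1−p*)·76.7240]/1.02 = 69.5310. B = V − Δ·S = 83.6833.
(0,0): S=68.0000. Δ = (V_up−V_dn)/(S_up−S_dn) = (69.5310−70.5451)/(72.0800−41.4800) = -0.0331. V = [p*·69.5310 + (1−p*)·70.5451]/1.02 = 68.2560. B = V − Δ·S = 70.5096.
Check: Δ(0,0)·S0 + B(0,0) = 68.2560 = V0.

(0,0): Delta=-0.0331 Bond=70.5096
(1,0): Delta=2.8737 Bond=-48.6560
(1,1): Delta=-0.1963 Bond=83.6833
(2,0): Delta=-0.3189 Bond=31.1528
(2,1): Delta=3.0529 Bond=-57.5103
(2,2): Delta=-0.3788 Bond=99.2952
(3,0): Delta=2.2503 Bond=-7.8797
(3,1): Delta=-0.4632 Bond=35.6447
(3,2): Delta=3.2504 Bond=-67.8610
(3,3): Delta=-0.5825 Bond=117.7828
V0=68.2560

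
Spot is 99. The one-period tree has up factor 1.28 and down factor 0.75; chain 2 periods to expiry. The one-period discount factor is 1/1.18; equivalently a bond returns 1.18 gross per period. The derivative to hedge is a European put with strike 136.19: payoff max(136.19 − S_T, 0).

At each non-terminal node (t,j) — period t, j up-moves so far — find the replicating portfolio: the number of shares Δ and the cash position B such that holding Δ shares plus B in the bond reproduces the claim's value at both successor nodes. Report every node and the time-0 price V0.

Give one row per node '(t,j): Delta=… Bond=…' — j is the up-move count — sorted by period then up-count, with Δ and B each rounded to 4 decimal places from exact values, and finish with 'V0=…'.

Under the risk-neutral measure, an up-move has probability p* = (R−d)/(u−d) = 0.8113 and values discount at R = 1.18.
At expiry t=2: V(2,0)=80.5025, V(2,1)=41.1500, V(2,2)=0.0000
Node (1,0) S=74.2500: V=(p*·41.1500+(1−p*)·80.5025)/1.18=41.1653; Δ=(41.1500−80.5025)/(95.0400−55.6875)=-1.0000; B=V−Δ·S=115.4153
Node (1,1) S=126.7200: V=(p*·0.0000+(1−p*)·41.1500)/1.18=6.5798; Δ=(0.0000−41.1500)/(162.2016−95.0400)=-0.6127; B=V−Δ·S=84.2213
Node (0,0) S=99.0000: V=(p*·6.5798+(1−p*)·41.1653)/1.18=11.1062; Δ=(6.5798−41.1653)/(126.7200−74.2500)=-0.6591; B=V−Δ·S=76.3618
Each (Δ,B) replicates both successor values, so the strategy is self-financing and V0 is arbitrage-free.

(0,0): Delta=-0.6591 Bond=76.3618
(1,0): Delta=-1.0000 Bond=115.4153
(1,1): Delta=-0.6127 Bond=84.2213
V0=11.1062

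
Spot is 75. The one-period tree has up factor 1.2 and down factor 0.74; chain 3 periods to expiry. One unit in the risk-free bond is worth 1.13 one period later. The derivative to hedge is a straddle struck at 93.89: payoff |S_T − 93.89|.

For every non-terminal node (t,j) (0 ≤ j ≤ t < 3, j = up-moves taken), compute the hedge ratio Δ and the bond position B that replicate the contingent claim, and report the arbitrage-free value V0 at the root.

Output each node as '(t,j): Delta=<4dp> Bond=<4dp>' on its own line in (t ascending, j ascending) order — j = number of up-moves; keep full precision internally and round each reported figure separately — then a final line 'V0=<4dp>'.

(0,0): Delta=0.1654 Bond=7.8341
(1,0): Delta=-1.0000 Bond=73.5296
(1,1): Delta=0.2943 Bond=-2.7561
(2,0): Delta=-1.0000 Bond=83.0885
(2,1): Delta=-1.0000 Bond=83.0885
(2,2): Delta=0.4376 Bond=-18.5868
V0=20.2356

The replicating-portfolio and risk-neutral prices coincide; use p* = (1.13−0.74)/(1.2−0.74) = 0.8478 for the latter.
Terminal values V(3,·): V(3,0)=63.4982, V(3,1)=44.6060, V(3,2)=13.9700, V(3,3)=35.7100
(2,0): S=41.0700. Δ = (V_up−V_dn)/(S_up−S_dn) = (44.6060−63.4982)/(49.2840−30.3918) = -1.0000. V = [p*·44.6060 + (1−p*)·63.4982]/1.13 = 42.0185. B = V − Δ·S = 83.0885.
(2,1): S=66.6000. Δ = (V_up−V_dn)/(S_up−S_dn) = (13.9700−44.6060)/(79.9200−49.2840) = -1.0000. V = [p*·13.9700 + (1−p*)·44.6060]/1.13 = 16.4885. B = V − Δ·S = 83.0885.
(2,2): S=108.0000. Δ = (V_up−V_dn)/(S_up−S_dn) = (35.7100−13.9700)/(129.6000−79.9200) = 0.4376. V = [p*·35.7100 + (1−p*)·13.9700]/1.13 = 28.6741. B = V − Δ·S = -18.5868.
(1,0): S=55.5000. Δ = (V_up−V_dn)/(S_up−S_dn) = (16.4885−42.0185)/(66.6000−41.0700) = -1.0000. V = [p*·16.4885 + (1−p*)·42.0185]/1.13 = 18.0296. B = V − Δ·S = 73.5296.
(1,1): S=90.0000. Δ = (V_up−V_dn)/(S_up−S_dn) = (28.6741−16.4885)/(108.0000−66.6000) = 0.2943. V = [p*·28.6741 + (1−p*)·16.4885]/1.13 = 23.7343. B = V − Δ·S = -2.7561.
(0,0): S=75.0000. Δ = (V_up−V_dn)/(S_up−S_dn) = (23.7343−18.0296)/(90.0000−55.5000) = 0.1654. V = [p*·23.7343 + (1−p*)·18.0296]/1.13 = 20.2356. B = V − Δ·S = 7.8341.
Check: Δ(0,0)·S0 + B(0,0) = 20.2356 = V0.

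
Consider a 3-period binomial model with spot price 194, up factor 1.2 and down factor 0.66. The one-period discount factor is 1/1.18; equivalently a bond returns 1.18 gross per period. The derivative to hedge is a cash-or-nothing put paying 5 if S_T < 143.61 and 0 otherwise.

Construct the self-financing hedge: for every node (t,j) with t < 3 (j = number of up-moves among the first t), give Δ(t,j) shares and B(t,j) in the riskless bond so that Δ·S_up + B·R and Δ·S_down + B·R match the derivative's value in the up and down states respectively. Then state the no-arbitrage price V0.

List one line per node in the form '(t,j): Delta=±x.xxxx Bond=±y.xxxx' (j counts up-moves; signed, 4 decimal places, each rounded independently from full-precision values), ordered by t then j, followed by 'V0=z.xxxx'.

The replicating-portfolio and risk-neutral prices coincide; use p* = (1.18−0.66)/(1.2−0.66) = 0.9630 for the latter.
Terminal payoffs: V(3,0)=5.0000, V(3,1)=5.0000, V(3,2)=0.0000, V(3,3)=0.0000
(2,0): S=84.5064. Δ = (V_up−V_dn)/(S_up−S_dn) = (5.0000−5.0000)/(101.4077−55.7742) = 0.0000. V = [p*·5.0000 + (1−p*)·5.0000]/1.18 = 4.2373. B = V − Δ·S = 4.2373.
(2,1): S=153.6480. Δ = (V_up−V_dn)/(S_up−S_dn) = (0.0000−5.0000)/(184.3776−101.4077) = -0.0603. V = [p*·0.0000 + (1−p*)·5.0000]/1.18 = 0.1569. B = V − Δ·S = 9.4162.
(2,2): S=279.3600. Δ = (V_up−V_dn)/(S_up−S_dn) = (0.0000−0.0000)/(335.2320−184.3776) = 0.0000. V = [p*·0.0000 + (1−p*)·0.0000]/1.18 = 0.0000. B = V − Δ·S = 0.0000.
(1,0): S=128.0400. Δ = (V_up−V_dn)/(S_up−S_dn) = (0.1569−4.2373)/(153.6480−84.5064) = -0.0590. V = [p*·0.1569 + (1−p*)·4.2373]/1.18 = 0.2611. B = V − Δ·S = 7.8173.
(1,1): S=232.8000. Δ = (V_up−V_dn)/(S_up−S_dn) = (0.0000−0.1569)/(279.3600−153.6480) = -0.0012. V = [p*·0.0000 + (1−p*)·0.1569]/1.18 = 0.0049. B = V − Δ·S = 0.2955.
(0,0): S=194.0000. Δ = (V_up−V_dn)/(S_up−S_dn) = (0.0049−0.2611)/(232.8000−128.0400) = -0.0024. V = [p*·0.0049 + (1−p*)·0.2611]/1.18 = 0.0122. B = V − Δ·S = 0.4866.
Root portfolio cost Δ·194+B reproduces V0=0.0122.

(0,0): Delta=-0.0024 Bond=0.4866
(1,0): Delta=-0.0590 Bond=7.8173
(1,1): Delta=-0.0012 Bond=0.2955
(2,0): Delta=0.0000 Bond=4.2373
(2,1): Delta=-0.0603 Bond=9.4162
(2,2): Delta=0.0000 Bond=0.0000
V0=0.0122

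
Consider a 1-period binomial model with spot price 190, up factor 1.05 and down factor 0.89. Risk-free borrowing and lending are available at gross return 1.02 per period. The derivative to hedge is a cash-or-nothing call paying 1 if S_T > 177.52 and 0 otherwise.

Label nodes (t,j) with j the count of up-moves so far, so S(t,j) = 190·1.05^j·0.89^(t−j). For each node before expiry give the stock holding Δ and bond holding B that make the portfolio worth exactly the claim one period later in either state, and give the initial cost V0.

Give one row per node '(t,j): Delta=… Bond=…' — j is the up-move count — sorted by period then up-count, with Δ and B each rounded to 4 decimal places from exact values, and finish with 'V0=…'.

(0,0): Delta=0.0329 Bond=-5.4534
V0=0.7966

No-arbitrage ⇒ martingale measure with p* = (R−d)/(u−d) = 0.8125.
Terminal values V(1,·): V(1,0)=0.0000, V(1,1)=1.0000
(0,0): S=190.0000. Δ = (V_up−V_dn)/(S_up−S_dn) = (1.0000−0.0000)/(199.5000−169.1000) = 0.0329. V = [p*·1.0000 + (1−p*)·0.0000]/1.02 = 0.7966. B = V − Δ·S = -5.4534.
The time-0 hedge costs 0.7966, which is the no-arbitrage price.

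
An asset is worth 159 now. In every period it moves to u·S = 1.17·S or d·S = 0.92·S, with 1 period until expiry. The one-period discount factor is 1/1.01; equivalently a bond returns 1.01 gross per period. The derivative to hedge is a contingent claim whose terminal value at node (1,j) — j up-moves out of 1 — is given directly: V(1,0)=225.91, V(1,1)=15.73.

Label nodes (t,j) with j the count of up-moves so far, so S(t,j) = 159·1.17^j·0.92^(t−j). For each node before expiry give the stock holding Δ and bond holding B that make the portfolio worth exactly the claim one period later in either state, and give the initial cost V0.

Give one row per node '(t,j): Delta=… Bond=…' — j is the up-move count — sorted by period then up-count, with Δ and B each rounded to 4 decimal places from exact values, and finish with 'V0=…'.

Under the risk-neutral measure, an up-move has probability p* = (R−d)/(u−d) = 0.3600 and values discount at R = 1.01.
Payoff layer (t=1): V(1,0)=225.9100, V(1,1)=15.7300
  t=0,j=0: stock 159.0000 → up 186.0300 (V=15.7300), down 146.2800 (V=225.9100). Price 148.7576; hedge Δ=-5.2875, bond B=989.4776.
The time-0 hedge costs 148.7576, which is the no-arbitrage price.

(0,0): Delta=-5.2875 Bond=989.4776
V0=148.7576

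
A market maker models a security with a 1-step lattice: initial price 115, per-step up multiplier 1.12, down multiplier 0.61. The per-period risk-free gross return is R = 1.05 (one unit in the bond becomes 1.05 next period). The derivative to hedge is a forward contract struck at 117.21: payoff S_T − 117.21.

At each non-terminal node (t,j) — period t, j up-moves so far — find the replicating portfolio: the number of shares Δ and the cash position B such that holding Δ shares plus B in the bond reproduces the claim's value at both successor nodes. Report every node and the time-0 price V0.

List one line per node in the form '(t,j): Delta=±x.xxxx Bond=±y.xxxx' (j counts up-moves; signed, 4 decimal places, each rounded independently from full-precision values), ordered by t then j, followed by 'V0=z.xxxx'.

Risk-neutral probability p* = (R−d)/(u−d) = (1.05−0.61)/(1.12−0.61) = 0.8627.
Terminal values V(1,·): V(1,0)=-47.0600, V(1,1)=11.5900
(0,0): S=115.0000. Δ = (V_up−V_dn)/(S_up−S_dn) = (11.5900−-47.0600)/(128.8000−70.1500) = 1.0000. V = [p*·11.5900 + (1−p*)·-47.0600]/1.05 = 3.3714. B = V − Δ·S = -111.6286.
The time-0 hedge costs 3.3714, which is the no-arbitrage price.

(0,0): Delta=1.0000 Bond=-111.6286
V0=3.3714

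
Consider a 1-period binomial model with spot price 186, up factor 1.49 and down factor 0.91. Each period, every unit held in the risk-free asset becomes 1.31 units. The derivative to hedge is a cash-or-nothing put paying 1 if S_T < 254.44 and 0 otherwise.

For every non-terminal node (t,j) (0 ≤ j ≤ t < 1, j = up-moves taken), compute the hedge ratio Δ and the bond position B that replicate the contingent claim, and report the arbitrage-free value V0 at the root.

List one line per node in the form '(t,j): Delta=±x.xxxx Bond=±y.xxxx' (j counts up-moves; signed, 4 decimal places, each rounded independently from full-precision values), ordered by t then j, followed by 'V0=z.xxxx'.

(0,0): Delta=-0.0093 Bond=1.9610
V0=0.2369

The replicating-portfolio and risk-neutral prices coincide; use p* = (1.31−0.91)/(1.49−0.91) = 0.6897 for the latter.
At expiry t=1: V(1,0)=1.0000, V(1,1)=0.0000
(0,0): S=186.0000. Δ = (V_up−V_dn)/(S_up−S_dn) = (0.0000−1.0000)/(277.1400−169.2600) = -0.0093. V = [p*·0.0000 + (1−p*)·1.0000]/1.31 = 0.2369. B = V − Δ·S = 1.9610.
Check: Δ(0,0)·S0 + B(0,0) = 0.2369 = V0.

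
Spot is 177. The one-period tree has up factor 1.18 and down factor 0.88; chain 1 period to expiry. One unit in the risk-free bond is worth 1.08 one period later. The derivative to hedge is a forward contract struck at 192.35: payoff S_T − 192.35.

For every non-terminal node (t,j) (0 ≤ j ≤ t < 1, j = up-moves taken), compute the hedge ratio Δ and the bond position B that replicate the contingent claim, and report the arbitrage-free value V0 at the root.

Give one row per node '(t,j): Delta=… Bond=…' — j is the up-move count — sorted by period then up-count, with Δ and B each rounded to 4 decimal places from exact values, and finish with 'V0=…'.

(0,0): Delta=1.0000 Bond=-178.1019
V0=-1.1019

Risk-neutral probability p* = (R−d)/(u−d) = (1.08−0.88)/(1.18−0.88) = 0.6667.
Terminal values V(1,·): V(1,0)=-36.5900, V(1,1)=16.5100
(0,0): S=177.0000. Δ = (V_up−V_dn)/(S_up−S_dn) = (16.5100−-36.5900)/(208.8600−155.7600) = 1.0000. V = [p*·16.5100 + (1−p*)·-36.5900]/1.08 = -1.1019. B = V − Δ·S = -178.1019.
Self-financing check: at every node Δ·S+B equals the discounted successor values.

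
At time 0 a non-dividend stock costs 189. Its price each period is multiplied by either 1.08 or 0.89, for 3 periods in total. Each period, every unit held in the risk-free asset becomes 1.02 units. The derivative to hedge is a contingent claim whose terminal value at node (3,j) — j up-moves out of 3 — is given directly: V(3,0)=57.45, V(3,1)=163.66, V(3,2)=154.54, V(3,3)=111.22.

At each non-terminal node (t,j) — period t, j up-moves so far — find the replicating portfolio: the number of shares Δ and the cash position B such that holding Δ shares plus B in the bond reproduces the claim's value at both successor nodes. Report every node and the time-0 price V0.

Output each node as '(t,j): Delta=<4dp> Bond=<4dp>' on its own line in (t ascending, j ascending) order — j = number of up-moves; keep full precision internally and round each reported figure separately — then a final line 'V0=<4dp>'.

(0,0): Delta=-0.3648 Bond=200.3776
(1,0): Delta=0.8374 Bond=2.1540
(1,1): Delta=-0.8221 Bond=297.7225
(2,0): Delta=3.7340 Bond=-431.4314
(2,1): Delta=-0.2642 Bond=202.3333
(2,2): Delta=-1.0343 Bond=350.4510
V0=131.4290

No-arbitrage ⇒ martingale measure with p* = (R−d)/(u−d) = 0.6842.
Payoff layer (t=3): V(3,0)=57.4500, V(3,1)=163.6600, V(3,2)=154.5400, V(3,3)=111.2200
(2,0): S=149.7069. Δ = (V_up−V_dn)/(S_up−S_dn) = (163.6600−57.4500)/(161.6835−133.2391) = 3.7340. V = [p*·163.6600 + (1−p*)·57.4500]/1.02 = 127.5686. B = V − Δ·S = -431.4314.
(2,1): S=181.6668. Δ = (V_up−V_dn)/(S_up−S_dn) = (154.5400−163.6600)/(196.2001−161.6835) = -0.2642. V = [p*·154.5400 + (1−p*)·163.6600]/1.02 = 154.3333. B = V − Δ·S = 202.3333.
(2,2): S=220.4496. Δ = (V_up−V_dn)/(S_up−S_dn) = (111.2200−154.5400)/(238.0856−196.2001) = -1.0343. V = [p*·111.2200 + (1−p*)·154.5400]/1.02 = 122.4510. B = V − Δ·S = 350.4510.
(1,0): S=168.2100. Δ = (V_up−V_dn)/(S_up−S_dn) = (154.3333−127.5686)/(181.6668−149.7069) = 0.8374. V = [p*·154.3333 + (1−p*)·127.5686]/1.02 = 143.0209. B = V − Δ·S = 2.1540.
(1,1): S=204.1200. Δ = (V_up−V_dn)/(S_up−S_dn) = (122.4510−154.3333)/(220.4496−181.6668) = -0.8221. V = [p*·122.4510 + (1−p*)·154.3333]/1.02 = 129.9207. B = V − Δ·S = 297.7225.
(0,0): S=189.0000. Δ = (V_up−V_dn)/(S_up−S_dn) = (129.9207−143.0209)/(204.1200−168.2100) = -0.3648. V = [p*·129.9207 + (1−p*)·143.0209]/1.02 = 131.4290. B = V − Δ·S = 200.3776.
The time-0 hedge costs 131.4290, which is the no-arbitrage price.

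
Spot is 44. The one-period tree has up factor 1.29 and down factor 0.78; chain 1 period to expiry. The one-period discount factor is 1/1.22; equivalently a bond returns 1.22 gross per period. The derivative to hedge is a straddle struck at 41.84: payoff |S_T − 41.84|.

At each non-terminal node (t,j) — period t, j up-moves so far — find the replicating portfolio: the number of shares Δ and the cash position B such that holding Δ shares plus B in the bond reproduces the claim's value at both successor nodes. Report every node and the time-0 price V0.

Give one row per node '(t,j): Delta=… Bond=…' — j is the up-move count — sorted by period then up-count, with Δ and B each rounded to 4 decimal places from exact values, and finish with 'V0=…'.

(0,0): Delta=0.3298 Bond=-3.1128
V0=11.3970

No-arbitrage ⇒ martingale measure with p* = (R−d)/(u−d) = 0.8627.
Terminal values V(1,·): V(1,0)=7.5200, V(1,1)=14.9200
  t=0,j=0: stock 44.0000 → up 56.7600 (V=14.9200), down 34.3200 (V=7.5200). Price 11.3970; hedge Δ=0.3298, bond B=-3.1128.
Check: Δ(0,0)·S0 + B(0,0) = 11.3970 = V0.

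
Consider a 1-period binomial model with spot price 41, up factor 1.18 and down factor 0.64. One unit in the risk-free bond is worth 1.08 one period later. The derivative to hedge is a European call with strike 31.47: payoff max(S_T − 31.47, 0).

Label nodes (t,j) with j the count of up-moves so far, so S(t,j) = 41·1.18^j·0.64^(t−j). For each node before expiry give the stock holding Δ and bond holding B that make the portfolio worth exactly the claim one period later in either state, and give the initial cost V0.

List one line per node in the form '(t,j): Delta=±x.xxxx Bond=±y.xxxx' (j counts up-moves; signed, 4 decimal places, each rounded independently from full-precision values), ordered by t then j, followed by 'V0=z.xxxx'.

(0,0): Delta=0.7638 Bond=-18.5569
V0=12.7579

No-arbitrage ⇒ martingale measure with p* = (R−d)/(u−d) = 0.8148.
Payoff layer (t=1): V(1,0)=0.0000, V(1,1)=16.9100
  t=0,j=0: stock 41.0000 → up 48.3800 (V=16.9100), down 26.2400 (V=0.0000). Price 12.7579; hedge Δ=0.7638, bond B=-18.5569.
Check: Δ(0,0)·S0 + B(0,0) = 12.7579 = V0.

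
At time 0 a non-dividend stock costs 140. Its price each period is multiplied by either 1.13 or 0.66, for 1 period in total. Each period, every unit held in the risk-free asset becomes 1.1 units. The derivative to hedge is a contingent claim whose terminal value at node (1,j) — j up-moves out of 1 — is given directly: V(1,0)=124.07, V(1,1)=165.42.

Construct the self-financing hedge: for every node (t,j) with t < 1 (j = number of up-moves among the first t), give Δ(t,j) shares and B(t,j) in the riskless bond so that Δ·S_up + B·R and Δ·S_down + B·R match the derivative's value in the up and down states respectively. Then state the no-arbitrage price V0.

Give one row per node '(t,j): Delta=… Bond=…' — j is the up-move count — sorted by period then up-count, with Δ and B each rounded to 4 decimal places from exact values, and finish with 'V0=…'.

(0,0): Delta=0.6284 Bond=60.0037
V0=147.9824

Under the risk-neutral measure, an up-move has probability p* = (R−d)/(u−d) = 0.9362 and values discount at R = 1.1.
Payoff layer (t=1): V(1,0)=124.0700, V(1,1)=165.4200
(0,0): S=140.0000. Δ = (V_up−V_dn)/(S_up−S_dn) = (165.4200−124.0700)/(158.2000−92.4000) = 0.6284. V = [p*·165.4200 + (1−p*)·124.0700]/1.1 = 147.9824. B = V − Δ·S = 60.0037.
Check: Δ(0,0)·S0 + B(0,0) = 147.9824 = V0.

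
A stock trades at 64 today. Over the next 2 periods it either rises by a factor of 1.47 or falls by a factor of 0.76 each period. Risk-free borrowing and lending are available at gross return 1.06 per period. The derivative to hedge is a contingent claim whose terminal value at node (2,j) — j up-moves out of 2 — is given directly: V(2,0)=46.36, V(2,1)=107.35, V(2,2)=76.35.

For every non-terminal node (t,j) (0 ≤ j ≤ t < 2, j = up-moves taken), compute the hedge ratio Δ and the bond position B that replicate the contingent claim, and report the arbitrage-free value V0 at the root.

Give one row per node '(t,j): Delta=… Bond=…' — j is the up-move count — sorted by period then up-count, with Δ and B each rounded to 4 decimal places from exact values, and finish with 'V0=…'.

(0,0): Delta=0.4593 Bond=43.1218
(1,0): Delta=1.7661 Bond=-17.8538
(1,1): Delta=-0.4641 Bond=132.5784
V0=72.5145

The replicating-portfolio and risk-neutral prices coincide; use p* = (1.06−0.76)/(1.47−0.76) = 0.4225 for the latter.
Payoff layer (t=2): V(2,0)=46.3600, V(2,1)=107.3500, V(2,2)=76.3500
(1,0): S=48.6400. Δ = (V_up−V_dn)/(S_up−S_dn) = (107.3500−46.3600)/(71.5008−36.9664) = 1.7661. V = [p*·107.3500 + (1−p*)·46.3600]/1.06 = 68.0476. B = V − Δ·S = -17.8538.
(1,1): S=94.0800. Δ = (V_up−V_dn)/(S_up−S_dn) = (76.3500−107.3500)/(138.2976−71.5008) = -0.4641. V = [p*·76.3500 + (1−p*)·107.3500]/1.06 = 88.9164. B = V − Δ·S = 132.5784.
(0,0): S=64.0000. Δ = (V_up−V_dn)/(S_up−S_dn) = (88.9164−68.0476)/(94.0800−48.6400) = 0.4593. V = [p*·88.9164 + (1−p*)·68.0476]/1.06 = 72.5145. B = V − Δ·S = 43.1218.
Check: Δ(0,0)·S0 + B(0,0) = 72.5145 = V0.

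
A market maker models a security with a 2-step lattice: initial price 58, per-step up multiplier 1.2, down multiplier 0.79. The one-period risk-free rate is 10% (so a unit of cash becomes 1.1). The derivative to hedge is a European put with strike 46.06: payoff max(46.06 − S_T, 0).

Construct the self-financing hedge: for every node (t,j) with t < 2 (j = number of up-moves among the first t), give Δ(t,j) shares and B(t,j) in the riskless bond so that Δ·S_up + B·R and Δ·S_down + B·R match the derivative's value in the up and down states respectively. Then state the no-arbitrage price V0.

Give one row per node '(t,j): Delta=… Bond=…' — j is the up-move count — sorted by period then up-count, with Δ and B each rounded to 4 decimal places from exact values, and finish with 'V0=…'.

(0,0): Delta=-0.0920 Bond=5.8184
(1,0): Delta=-0.5250 Bond=26.2409
(1,1): Delta=0.0000 Bond=0.0000
V0=0.4849

Risk-neutral probability p* = (R−d)/(u−d) = (1.1−0.79)/(1.2−0.79) = 0.7561.
At expiry t=2: V(2,0)=9.8622, V(2,1)=0.0000, V(2,2)=0.0000
(1,0): S=45.8200. Δ = (V_up−V_dn)/(S_up−S_dn) = (0.0000−9.8622)/(54.9840−36.1978) = -0.5250. V = [p*·0.0000 + (1−p*)·9.8622]/1.1 = 2.1867. B = V − Δ·S = 26.2409.
(1,1): S=69.6000. Δ = (V_up−V_dn)/(S_up−S_dn) = (0.0000−0.0000)/(83.5200−54.9840) = 0.0000. V = [p*·0.0000 + (1−p*)·0.0000]/1.1 = 0.0000. B = V − Δ·S = 0.0000.
(0,0): S=58.0000. Δ = (V_up−V_dn)/(S_up−S_dn) = (0.0000−2.1867)/(69.6000−45.8200) = -0.0920. V = [p*·0.0000 + (1−p*)·2.1867]/1.1 = 0.4849. B = V − Δ·S = 5.8184.
The time-0 hedge costs 0.4849, which is the no-arbitrage price.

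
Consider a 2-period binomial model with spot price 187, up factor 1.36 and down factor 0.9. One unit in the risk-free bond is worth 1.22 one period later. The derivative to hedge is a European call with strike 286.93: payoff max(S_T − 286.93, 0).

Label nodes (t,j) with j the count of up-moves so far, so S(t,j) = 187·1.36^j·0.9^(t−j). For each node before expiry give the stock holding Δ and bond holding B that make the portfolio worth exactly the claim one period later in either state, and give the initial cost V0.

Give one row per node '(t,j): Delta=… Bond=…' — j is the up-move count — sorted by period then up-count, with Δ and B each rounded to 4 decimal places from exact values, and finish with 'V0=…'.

Risk-neutral probability p* = (R−d)/(u−d) = (1.22−0.9)/(1.36−0.9) = 0.6957.
Terminal values V(2,·): V(2,0)=0.0000, V(2,1)=0.0000, V(2,2)=58.9452
(1,0): S=168.3000. Δ = (V_up−V_dn)/(S_up−S_dn) = (0.0000−0.0000)/(228.8880−151.4700) = 0.0000. V = [p*·0.0000 + (1−p*)·0.0000]/1.22 = 0.0000. B = V − Δ·S = 0.0000.
(1,1): S=254.3200. Δ = (V_up−V_dn)/(S_up−S_dn) = (58.9452−0.0000)/(345.8752−228.8880) = 0.5039. V = [p*·58.9452 + (1−p*)·0.0000]/1.22 = 33.6109. B = V − Δ·S = -94.5308.
(0,0): S=187.0000. Δ = (V_up−V_dn)/(S_up−S_dn) = (33.6109−0.0000)/(254.3200−168.3000) = 0.3907. V = [p*·33.6109 + (1−p*)·0.0000]/1.22 = 19.1652. B = V − Δ·S = -53.9021.
Self-financing check: at every node Δ·S+B equals the discounted successor values.

(0,0): Delta=0.3907 Bond=-53.9021
(1,0): Delta=0.0000 Bond=0.0000
(1,1): Delta=0.5039 Bond=-94.5308
V0=19.1652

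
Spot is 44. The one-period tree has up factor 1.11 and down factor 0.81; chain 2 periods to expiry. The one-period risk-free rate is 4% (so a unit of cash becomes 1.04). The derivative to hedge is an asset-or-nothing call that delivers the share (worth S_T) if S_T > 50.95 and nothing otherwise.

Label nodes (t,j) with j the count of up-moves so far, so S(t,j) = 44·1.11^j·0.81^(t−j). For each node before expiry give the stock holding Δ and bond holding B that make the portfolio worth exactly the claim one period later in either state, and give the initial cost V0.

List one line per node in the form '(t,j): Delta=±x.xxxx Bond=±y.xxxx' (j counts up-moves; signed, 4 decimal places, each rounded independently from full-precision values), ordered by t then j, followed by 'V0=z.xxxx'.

(0,0): Delta=3.0276 Bond=-103.7534
(1,0): Delta=0.0000 Bond=0.0000
(1,1): Delta=3.7000 Bond=-140.7437
V0=29.4608

Under the risk-neutral measure, an up-move has probability p* = (R−d)/(u−d) = 0.7667 and values discount at R = 1.04.
At expiry t=2: V(2,0)=0.0000, V(2,1)=0.0000, V(2,2)=54.2124
  t=1,j=0: stock 35.6400 → up 39.5604 (V=0.0000), down 28.8684 (V=0.0000). Price 0.0000; hedge Δ=0.0000, bond B=0.0000.
  t=1,j=1: stock 48.8400 → up 54.2124 (V=54.2124), down 39.5604 (V=0.0000). Price 39.9643; hedge Δ=3.7000, bond B=-140.7437.
  t=0,j=0: stock 44.0000 → up 48.8400 (V=39.9643), down 35.6400 (V=0.0000). Price 29.4608; hedge Δ=3.0276, bond B=-103.7534.
Check: Δ(0,0)·S0 + B(0,0) = 29.4608 = V0.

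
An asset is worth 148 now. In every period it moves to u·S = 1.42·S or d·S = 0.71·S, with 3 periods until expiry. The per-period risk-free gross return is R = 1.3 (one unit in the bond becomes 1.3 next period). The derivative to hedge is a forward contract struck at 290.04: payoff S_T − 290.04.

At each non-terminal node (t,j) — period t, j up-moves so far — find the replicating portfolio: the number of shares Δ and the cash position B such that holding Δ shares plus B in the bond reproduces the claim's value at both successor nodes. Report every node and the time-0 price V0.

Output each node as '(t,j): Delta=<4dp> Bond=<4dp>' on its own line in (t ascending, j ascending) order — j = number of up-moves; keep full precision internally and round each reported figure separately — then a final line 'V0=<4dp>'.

(0,0): Delta=1.0000 Bond=-132.0164
(1,0): Delta=1.0000 Bond=-171.6213
(1,1): Delta=1.0000 Bond=-171.6213
(2,0): Delta=1.0000 Bond=-223.1077
(2,1): Delta=1.0000 Bond=-223.1077
(2,2): Delta=1.0000 Bond=-223.1077
V0=15.9836

No-arbitrage ⇒ martingale measure with p* = (R−d)/(u−d) = 0.8310.
Payoff layer (t=3): V(3,0)=-237.0692, V(3,1)=-184.0983, V(3,2)=-78.1567, V(3,3)=133.7266
(2,0): S=74.6068. Δ = (V_up−V_dn)/(S_up−S_dn) = (-184.0983−-237.0692)/(105.9417−52.9708) = 1.0000. V = [p*·-184.0983 + (1−p*)·-237.0692]/1.3 = -148.5009. B = V − Δ·S = -223.1077.
(2,1): S=149.2136. Δ = (V_up−V_dn)/(S_up−S_dn) = (-78.1567−-184.0983)/(211.8833−105.9417) = 1.0000. V = [p*·-78.1567 + (1−p*)·-184.0983]/1.3 = -73.8941. B = V − Δ·S = -223.1077.
(2,2): S=298.4272. Δ = (V_up−V_dn)/(S_up−S_dn) = (133.7266−-78.1567)/(423.7666−211.8833) = 1.0000. V = [p*·133.7266 + (1−p*)·-78.1567]/1.3 = 75.3195. B = V − Δ·S = -223.1077.
(1,0): S=105.0800. Δ = (V_up−V_dn)/(S_up−S_dn) = (-73.8941−-148.5009)/(149.2136−74.6068) = 1.0000. V = [p*·-73.8941 + (1−p*)·-148.5009]/1.3 = -66.5413. B = V − Δ·S = -171.6213.
(1,1): S=210.1600. Δ = (V_up−V_dn)/(S_up−S_dn) = (75.3195−-73.8941)/(298.4272−149.2136) = 1.0000. V = [p*·75.3195 + (1−p*)·-73.8941]/1.3 = 38.5387. B = V − Δ·S = -171.6213.
(0,0): S=148.0000. Δ = (V_up−V_dn)/(S_up−S_dn) = (38.5387−-66.5413)/(210.1600−105.0800) = 1.0000. V = [p*·38.5387 + (1−p*)·-66.5413]/1.3 = 15.9836. B = V − Δ·S = -132.0164.
Self-financing check: at every node Δ·S+B equals the discounted successor values.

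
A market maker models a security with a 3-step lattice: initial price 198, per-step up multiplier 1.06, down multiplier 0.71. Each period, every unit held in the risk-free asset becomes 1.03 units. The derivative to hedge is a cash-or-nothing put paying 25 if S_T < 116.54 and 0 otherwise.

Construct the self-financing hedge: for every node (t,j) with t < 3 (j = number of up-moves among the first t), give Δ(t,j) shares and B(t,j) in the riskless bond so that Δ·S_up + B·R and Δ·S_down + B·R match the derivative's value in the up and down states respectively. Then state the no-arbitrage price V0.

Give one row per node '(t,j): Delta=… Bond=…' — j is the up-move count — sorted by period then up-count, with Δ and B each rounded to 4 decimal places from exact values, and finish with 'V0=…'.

Under the risk-neutral measure, an up-move has probability p* = (R−d)/(u−d) = 0.9143 and values discount at R = 1.03.
Payoff layer (t=3): V(3,0)=25.0000, V(3,1)=25.0000, V(3,2)=0.0000, V(3,3)=0.0000
(2,0): S=99.8118. Δ = (V_up−V_dn)/(S_up−S_dn) = (25.0000−25.0000)/(105.8005−70.8664) = 0.0000. V = [p*·25.0000 + (1−p*)·25.0000]/1.03 = 24.2718. B = V − Δ·S = 24.2718.
(2,1): S=149.0148. Δ = (V_up−V_dn)/(S_up−S_dn) = (0.0000−25.0000)/(157.9557−105.8005) = -0.4793. V = [p*·0.0000 + (1−p*)·25.0000]/1.03 = 2.0804. B = V − Δ·S = 73.5090.
(2,2): S=222.4728. Δ = (V_up−V_dn)/(S_up−S_dn) = (0.0000−0.0000)/(235.8212−157.9557) = 0.0000. V = [p*·0.0000 + (1−p*)·0.0000]/1.03 = 0.0000. B = V − Δ·S = 0.0000.
(1,0): S=140.5800. Δ = (V_up−V_dn)/(S_up−S_dn) = (2.0804−24.2718)/(149.0148−99.8118) = -0.4510. V = [p*·2.0804 + (1−p*)·24.2718]/1.03 = 3.8666. B = V − Δ·S = 67.2706.
(1,1): S=209.8800. Δ = (V_up−V_dn)/(S_up−S_dn) = (0.0000−2.0804)/(222.4728−149.0148) = -0.0283. V = [p*·0.0000 + (1−p*)·2.0804]/1.03 = 0.1731. B = V − Δ·S = 6.1173.
(0,0): S=198.0000. Δ = (V_up−V_dn)/(S_up−S_dn) = (0.1731−3.8666)/(209.8800−140.5800) = -0.0533. V = [p*·0.1731 + (1−p*)·3.8666]/1.03 = 0.4754. B = V − Δ·S = 11.0281.
Self-financing check: at every node Δ·S+B equals the discounted successor values.

(0,0): Delta=-0.0533 Bond=11.0281
(1,0): Delta=-0.4510 Bond=67.2706
(1,1): Delta=-0.0283 Bond=6.1173
(2,0): Delta=0.0000 Bond=24.2718
(2,1): Delta=-0.4793 Bond=73.5090
(2,2): Delta=0.0000 Bond=0.0000
V0=0.4754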